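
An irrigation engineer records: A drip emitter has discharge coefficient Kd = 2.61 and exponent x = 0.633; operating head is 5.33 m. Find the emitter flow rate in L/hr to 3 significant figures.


Approach: apply the emitter characteristic equation, q = Kd * h^x.
q = 2.61 * 5.33^0.633 = 7.53 L/hr
Therefore the emitter flow rate = 7.53 L/hr.


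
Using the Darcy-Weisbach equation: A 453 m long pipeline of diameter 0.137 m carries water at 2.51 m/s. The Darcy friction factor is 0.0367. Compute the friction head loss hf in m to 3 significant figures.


Approach: apply the Darcy-Weisbach equation, hf = f*(L/D)*(v^2/(2g)).
hf = 0.0367 * (453/0.137) * (2.51^2 / (2*9.81))
hf = 39.0 m
Therefore the friction head loss hf = 39.0 m.


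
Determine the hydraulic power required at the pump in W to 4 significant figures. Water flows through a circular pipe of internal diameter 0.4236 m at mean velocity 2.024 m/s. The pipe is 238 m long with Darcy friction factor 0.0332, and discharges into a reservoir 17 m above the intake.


Approach: apply continuity + Darcy-Weisbach + hydraulic power, Q = A*v; hf = f*(L/D)*(v^2/(2g)); H = static + hf; P = rho*g*Q*H.
Step 1 — flow rate (continuity, Q = A*v):
  A = pi*(0.4236/2)^2 = 0.140929 m^2
  Q = 0.140929 * 2.024 = 0.285241 m^3/s
Step 2 — friction head loss (Darcy-Weisbach):
  hf = 0.0332 * (238/0.4236) * (2.024^2 / (2*9.81))
  hf = 3.89476 m
Step 3 — total head: H = 17 + 3.89476 = 20.8948 m
Step 4 — hydraulic power (P = rho*g*Q*H):
  P = 1000 * 9.81 * 0.285241 * 20.8948 = 58470 W
Therefore the hydraulic power required at the pump = 58470 W.


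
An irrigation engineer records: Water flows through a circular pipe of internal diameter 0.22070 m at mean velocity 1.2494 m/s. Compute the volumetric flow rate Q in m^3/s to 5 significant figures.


Approach: apply the continuity equation for pipe flow, Q = A * v with A = pi*(D/2)^2.
A = pi*(0.22070/2)^2 = 0.03825556 m^2
Q = 0.03825556 * 1.2494 = 0.047796 m^3/s
Therefore the volumetric flow rate Q = 0.047796 m^3/s.


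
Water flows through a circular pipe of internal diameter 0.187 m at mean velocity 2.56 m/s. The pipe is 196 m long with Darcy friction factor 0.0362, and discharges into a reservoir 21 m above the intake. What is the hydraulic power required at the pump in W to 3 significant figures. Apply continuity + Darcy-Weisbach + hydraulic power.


Approach: apply continuity + Darcy-Weisbach + hydraulic power, Q = A*v; hf = f*(L/D)*(v^2/(2g)); H = static + hf; P = rho*g*Q*H.
Step 1 — flow rate (continuity, Q = A*v):
  A = pi*(0.187/2)^2 = 0.027465 m^2
  Q = 0.027465 * 2.56 = 0.070309 m^3/s
Step 2 — friction head loss (Darcy-Weisbach):
  hf = 0.0362 * (196/0.187) * (2.56^2 / (2*9.81))
  hf = 12.674 m
Step 3 — total head: H = 21 + 12.674 = 33.674 m
Step 4 — hydraulic power (P = rho*g*Q*H):
  P = 1000 * 9.81 * 0.070309 * 33.674 = 23200 W
Therefore the hydraulic power required at the pump = 23200 W.


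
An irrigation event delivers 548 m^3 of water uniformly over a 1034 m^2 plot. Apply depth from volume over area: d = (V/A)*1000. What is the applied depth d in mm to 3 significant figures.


d = (548 / 1034) * 1000 = 530 mm
Therefore the applied depth d = 530 mm.


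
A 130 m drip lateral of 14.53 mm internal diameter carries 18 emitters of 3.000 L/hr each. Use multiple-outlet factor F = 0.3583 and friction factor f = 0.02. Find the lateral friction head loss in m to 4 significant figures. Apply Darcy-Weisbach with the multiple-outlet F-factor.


Approach: apply Darcy-Weisbach with the multiple-outlet F-factor, Q = n*q/(3600*1000) m^3/s; v = Q/A; hf = F*f*(L/D)*(v^2/(2g)).
Q = 18*3.000/(3600*1000) = 1.50000e-05 m^3/s
A = pi*(14.53e-3/2)^2 = 1.65814e-04 m^2, so v = Q/A = 0.0904628 m/s
hf = 0.3583*0.02*(130/0.01453)*(0.0904628^2/(2*9.81)) = 0.02674 m
Therefore the lateral friction head loss = 0.02674 m.


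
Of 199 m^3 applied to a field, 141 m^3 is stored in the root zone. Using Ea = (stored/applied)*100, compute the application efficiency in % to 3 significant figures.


Ea = (141/199)*100 = 70.9 %
Therefore the application efficiency = 70.9 %.


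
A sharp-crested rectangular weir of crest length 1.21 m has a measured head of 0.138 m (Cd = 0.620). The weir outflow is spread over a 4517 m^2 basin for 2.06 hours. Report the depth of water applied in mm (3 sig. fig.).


Approach: apply the rectangular weir equation with a volume-to-depth conversion, Q = (2/3)*Cd*L*sqrt(2g)*H^1.5; d = Q*t/A * 1000.
Step 1 — weir discharge:
  Q = (2/3)*0.620*1.21*sqrt(2*9.81)*0.138^1.5 = 0.11357 m^3/s
Step 2 — volume: V = 0.11357 * 2.06*3600 = 842.22 m^3
Step 3 — depth: d = V/A * 1000 = 842.22/4517 * 1000 = 186 mm
Therefore the depth of water applied = 186 mm.


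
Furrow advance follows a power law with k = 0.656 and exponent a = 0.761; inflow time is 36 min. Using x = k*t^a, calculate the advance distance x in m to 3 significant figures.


x = 0.656 * 36^0.761 = 10.0 m
Therefore the advance distance x = 10.0 m.


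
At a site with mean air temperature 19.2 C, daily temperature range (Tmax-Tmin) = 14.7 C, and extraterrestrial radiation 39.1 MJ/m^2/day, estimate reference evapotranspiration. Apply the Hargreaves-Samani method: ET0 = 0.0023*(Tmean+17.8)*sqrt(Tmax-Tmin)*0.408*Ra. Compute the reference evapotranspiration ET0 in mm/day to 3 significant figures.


ET0 = 0.0023*(19.2+17.8)*sqrt(14.7)*0.408*39.1 = 5.21 mm/day
Therefore the reference evapotranspiration ET0 = 5.21 mm/day.


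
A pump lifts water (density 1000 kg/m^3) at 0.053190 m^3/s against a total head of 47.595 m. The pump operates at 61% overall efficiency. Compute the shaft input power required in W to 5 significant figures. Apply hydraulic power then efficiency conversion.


Approach: apply hydraulic power then efficiency conversion, P = rho*g*Q*H; P_in = P/eta.
Step 1 — hydraulic power (P = rho*g*Q*H):
  P = 1000 * 9.81 * 0.053190 * 47.595 = 24834.78 W
Step 2 — input power: P_in = P/eta = 24834.78 / 0.61 = 40713 W
Therefore the shaft input power required = 40713 W.


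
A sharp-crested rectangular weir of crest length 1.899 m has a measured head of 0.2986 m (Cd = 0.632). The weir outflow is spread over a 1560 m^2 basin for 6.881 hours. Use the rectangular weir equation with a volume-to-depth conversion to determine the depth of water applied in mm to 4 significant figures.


Approach: apply the rectangular weir equation with a volume-to-depth conversion, Q = (2/3)*Cd*L*sqrt(2g)*H^1.5; d = Q*t/A * 1000.
Step 1 — weir discharge:
  Q = (2/3)*0.632*1.899*sqrt(2*9.81)*0.2986^1.5 = 0.578276 m^3/s
Step 2 — volume: V = 0.578276 * 6.881*3600 = 14324.8 m^3
Step 3 — depth: d = V/A * 1000 = 14324.8/1560 * 1000 = 9183 mm
Therefore the depth of water applied = 9183 mm.


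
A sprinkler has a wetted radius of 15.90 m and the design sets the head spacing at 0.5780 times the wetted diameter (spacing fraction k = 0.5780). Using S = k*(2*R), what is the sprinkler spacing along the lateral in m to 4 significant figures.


S = 0.5780 * (2 * 15.90) = 18.38 m
Therefore the sprinkler spacing along the lateral = 18.38 m.


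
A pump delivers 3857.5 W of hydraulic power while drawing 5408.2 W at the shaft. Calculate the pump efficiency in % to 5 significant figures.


Approach: apply the efficiency ratio, eta = (P_out/P_in)*100.
eta = (3857.5 / 5408.2) * 100 = 71.327 %
Therefore the pump efficiency = 71.327 %.


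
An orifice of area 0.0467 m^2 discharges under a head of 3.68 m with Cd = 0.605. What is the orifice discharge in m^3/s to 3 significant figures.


Approach: apply the orifice equation, Q = Cd*A*sqrt(2*g*h).
Q = 0.605 * 0.0467 * sqrt(2*9.81*3.68) = 0.240 m^3/s
Therefore the orifice discharge = 0.240 m^3/s.


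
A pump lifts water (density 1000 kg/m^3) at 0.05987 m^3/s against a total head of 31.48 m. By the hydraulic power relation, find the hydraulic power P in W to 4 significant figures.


Approach: apply the hydraulic power relation, P = rho*g*Q*H.
P = 1000 * 9.81 * 0.05987 * 31.48 = 18490 W
Therefore the hydraulic power P = 18490 W.


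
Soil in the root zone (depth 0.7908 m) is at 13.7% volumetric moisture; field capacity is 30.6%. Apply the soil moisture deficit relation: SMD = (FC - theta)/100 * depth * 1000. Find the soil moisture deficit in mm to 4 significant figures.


SMD = (30.6 - 13.7)/100 * 0.7908 * 1000 = 133.6 mm
Therefore the soil moisture deficit = 133.6 mm.


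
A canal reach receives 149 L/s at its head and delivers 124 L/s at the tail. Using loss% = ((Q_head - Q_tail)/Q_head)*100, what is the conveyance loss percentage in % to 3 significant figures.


loss = ((149 - 124)/149)*100 = 16.8 %
Therefore the conveyance loss percentage = 16.8 %.


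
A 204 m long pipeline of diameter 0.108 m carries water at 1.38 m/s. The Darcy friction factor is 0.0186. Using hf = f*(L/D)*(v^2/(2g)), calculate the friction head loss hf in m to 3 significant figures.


hf = 0.0186 * (204/0.108) * (1.38^2 / (2*9.81))
hf = 3.41 m
Therefore the friction head loss hf = 3.41 m.


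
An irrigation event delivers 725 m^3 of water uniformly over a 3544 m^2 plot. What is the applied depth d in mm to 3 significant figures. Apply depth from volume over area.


Approach: apply depth from volume over area, d = (V/A)*1000.
d = (725 / 3544) * 1000 = 205 mm
Therefore the applied depth d = 205 mm.


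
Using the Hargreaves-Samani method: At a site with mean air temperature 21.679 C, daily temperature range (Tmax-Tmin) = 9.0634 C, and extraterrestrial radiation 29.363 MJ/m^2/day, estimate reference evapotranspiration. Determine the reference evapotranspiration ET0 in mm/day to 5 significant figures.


Approach: apply the Hargreaves-Samani method, ET0 = 0.0023*(Tmean+17.8)*sqrt(Tmax-Tmin)*0.408*Ra.
ET0 = 0.0023*(21.679+17.8)*sqrt(9.0634)*0.408*29.363 = 3.2749 mm/day
Therefore the reference evapotranspiration ET0 = 3.2749 mm/day.


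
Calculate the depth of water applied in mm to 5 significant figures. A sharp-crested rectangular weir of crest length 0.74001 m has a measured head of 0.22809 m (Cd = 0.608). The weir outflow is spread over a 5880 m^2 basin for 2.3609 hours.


Approach: apply the rectangular weir equation with a volume-to-depth conversion, Q = (2/3)*Cd*L*sqrt(2g)*H^1.5; d = Q*t/A * 1000.
Step 1 — weir discharge:
  Q = (2/3)*0.608*0.74001*sqrt(2*9.81)*0.22809^1.5 = 0.1447301 m^3/s
Step 2 — volume: V = 0.1447301 * 2.3609*3600 = 1230.096 m^3
Step 3 — depth: d = V/A * 1000 = 1230.096/5880 * 1000 = 209.20 mm
Therefore the depth of water applied = 209.20 mm.


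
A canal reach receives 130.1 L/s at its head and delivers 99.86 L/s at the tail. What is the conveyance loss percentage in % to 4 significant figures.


Approach: apply the conveyance loss ratio, loss% = ((Q_head - Q_tail)/Q_head)*100.
loss = ((130.1 - 99.86)/130.1)*100 = 23.24 %
Therefore the conveyance loss percentage = 23.24 %.


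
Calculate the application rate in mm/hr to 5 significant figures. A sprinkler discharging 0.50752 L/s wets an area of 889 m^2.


Approach: apply the application rate relation, rate = (Q/A)*3600.
rate = (0.50752 / 889) * 3600 = 2.0552 mm/hr
Therefore the application rate = 2.0552 mm/hr.


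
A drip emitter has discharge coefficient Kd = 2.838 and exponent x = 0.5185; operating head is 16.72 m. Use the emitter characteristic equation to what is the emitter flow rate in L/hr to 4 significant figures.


Approach: apply the emitter characteristic equation, q = Kd * h^x.
q = 2.838 * 16.72^0.5185 = 12.23 L/hr
Therefore the emitter flow rate = 12.23 L/hr.


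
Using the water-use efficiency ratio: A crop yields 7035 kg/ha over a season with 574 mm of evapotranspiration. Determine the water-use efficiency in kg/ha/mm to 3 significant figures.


Approach: apply the water-use efficiency ratio, WUE = yield/ET.
WUE = 7035 / 574 = 12.3 kg/ha/mm
Therefore the water-use efficiency = 12.3 kg/ha/mm.


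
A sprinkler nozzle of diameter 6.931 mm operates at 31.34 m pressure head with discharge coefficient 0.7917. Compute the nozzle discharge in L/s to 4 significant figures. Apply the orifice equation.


Approach: apply the orifice equation, Q = Cd*A*sqrt(2*g*h), A = pi*(d/2)^2.
A = pi*(6.931e-3/2)^2 = 3.77296e-05 m^2
Q = 0.7917 * 3.77296e-05 * sqrt(2*9.81*31.34) * 1000 = 0.7407 L/s
Therefore the nozzle discharge = 0.7407 L/s.


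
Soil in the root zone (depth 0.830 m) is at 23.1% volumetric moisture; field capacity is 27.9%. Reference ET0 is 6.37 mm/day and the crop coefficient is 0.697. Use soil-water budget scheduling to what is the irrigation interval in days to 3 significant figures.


Approach: apply soil-water budget scheduling, SMD = (FC-theta)/100*depth*1000; ETc = ET0*Kc; interval = SMD/ETc.
Step 1 — soil moisture deficit:
  SMD = (27.9 - 23.1)/100 * 0.830 * 1000 = 39.840 mm
Step 2 — daily crop ET (ETc = ET0*Kc):
  ETc = 6.37 * 0.697 = 4.4399 mm/day
Step 3 — irrigation interval (SMD/ETc):
  interval = 39.840 / 4.4399 = 8.97 days
Therefore the irrigation interval = 8.97 days.


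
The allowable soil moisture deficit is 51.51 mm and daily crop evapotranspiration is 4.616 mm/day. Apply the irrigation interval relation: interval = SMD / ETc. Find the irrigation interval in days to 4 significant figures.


interval = 51.51 / 4.616 = 11.16 days
Therefore the irrigation interval = 11.16 days.


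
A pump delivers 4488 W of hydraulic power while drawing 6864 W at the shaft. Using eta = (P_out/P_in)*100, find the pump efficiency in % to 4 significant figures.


eta = (4488 / 6864) * 100 = 65.38 %
Therefore the pump efficiency = 65.38 %.


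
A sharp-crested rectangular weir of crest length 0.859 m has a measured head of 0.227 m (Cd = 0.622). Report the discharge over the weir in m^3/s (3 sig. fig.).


Approach: apply the rectangular weir equation, Q = (2/3)*Cd*L*sqrt(2g)*H^1.5.
Q = (2/3)*0.622*0.859*sqrt(2*9.81)*0.227^1.5 = 0.171 m^3/s
Therefore the discharge over the weir = 0.171 m^3/s.


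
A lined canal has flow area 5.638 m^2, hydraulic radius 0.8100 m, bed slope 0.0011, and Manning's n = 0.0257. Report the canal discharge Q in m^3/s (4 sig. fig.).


Approach: apply Manning's equation, Q = (1/n)*A*R^(2/3)*S^(1/2).
Q = (1/0.0257) * 5.638 * 0.8100^(2/3) * 0.0011^(1/2) = 6.322 m^3/s
Therefore the canal discharge Q = 6.322 m^3/s.


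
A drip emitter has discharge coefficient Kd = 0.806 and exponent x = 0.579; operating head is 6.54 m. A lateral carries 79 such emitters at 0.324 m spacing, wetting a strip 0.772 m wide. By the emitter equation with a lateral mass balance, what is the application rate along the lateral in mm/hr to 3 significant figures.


Approach: apply the emitter equation with a lateral mass balance, q = Kd*h^x; Q = n*q; rate = Q/(n*spacing*width).
Step 1 — single emitter flow (q = Kd*h^x):
  q = 0.806 * 6.54^0.579 = 2.3909 L/hr
Step 2 — total lateral flow: Q = 79 * 2.3909 = 188.88 L/hr
Step 3 — wetted area: A = 79 * 0.324 * 0.772 = 19.760 m^2
Step 4 — application rate: Q/A = 188.88/19.760 = 9.56 mm/hr
Therefore the application rate along the lateral = 9.56 mm/hr.


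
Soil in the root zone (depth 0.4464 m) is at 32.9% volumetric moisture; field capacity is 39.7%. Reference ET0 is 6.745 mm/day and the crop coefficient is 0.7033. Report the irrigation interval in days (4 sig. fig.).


Approach: apply soil-water budget scheduling, SMD = (FC-theta)/100*depth*1000; ETc = ET0*Kc; interval = SMD/ETc.
Step 1 — soil moisture deficit:
  SMD = (39.7 - 32.9)/100 * 0.4464 * 1000 = 30.3552 mm
Step 2 — daily crop ET (ETc = ET0*Kc):
  ETc = 6.745 * 0.7033 = 4.74376 mm/day
Step 3 — irrigation interval (SMD/ETc):
  interval = 30.3552 / 4.74376 = 6.399 days
Therefore the irrigation interval = 6.399 days.


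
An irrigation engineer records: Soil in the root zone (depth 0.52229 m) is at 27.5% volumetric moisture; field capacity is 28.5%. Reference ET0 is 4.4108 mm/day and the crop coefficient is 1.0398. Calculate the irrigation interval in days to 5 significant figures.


Approach: apply soil-water budget scheduling, SMD = (FC-theta)/100*depth*1000; ETc = ET0*Kc; interval = SMD/ETc.
Step 1 — soil moisture deficit:
  SMD = (28.5 - 27.5)/100 * 0.52229 * 1000 = 5.222900 mm
Step 2 — daily crop ET (ETc = ET0*Kc):
  ETc = 4.4108 * 1.0398 = 4.586350 mm/day
Step 3 — irrigation interval (SMD/ETc):
  interval = 5.222900 / 4.586350 = 1.1388 days
Therefore the irrigation interval = 1.1388 days.


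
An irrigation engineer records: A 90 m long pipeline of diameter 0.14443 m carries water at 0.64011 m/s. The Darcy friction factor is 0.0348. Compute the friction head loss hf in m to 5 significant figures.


Approach: apply the Darcy-Weisbach equation, hf = f*(L/D)*(v^2/(2g)).
hf = 0.0348 * (90/0.14443) * (0.64011^2 / (2*9.81))
hf = 0.45287 m
Therefore the friction head loss hf = 0.45287 m.


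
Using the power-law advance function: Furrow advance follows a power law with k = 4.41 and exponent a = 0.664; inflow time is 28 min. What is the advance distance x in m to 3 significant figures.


Approach: apply the power-law advance function, x = k*t^a.
x = 4.41 * 28^0.664 = 40.3 m
Therefore the advance distance x = 40.3 m.


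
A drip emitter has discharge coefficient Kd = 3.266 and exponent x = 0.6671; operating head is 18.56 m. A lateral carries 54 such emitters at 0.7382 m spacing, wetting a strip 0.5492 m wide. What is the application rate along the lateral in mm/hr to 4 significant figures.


Approach: apply the emitter equation with a lateral mass balance, q = Kd*h^x; Q = n*q; rate = Q/(n*spacing*width).
Step 1 — single emitter flow (q = Kd*h^x):
  q = 3.266 * 18.56^0.6671 = 22.9237 L/hr
Step 2 — total lateral flow: Q = 54 * 22.9237 = 1237.88 L/hr
Step 3 — wetted area: A = 54 * 0.7382 * 0.5492 = 21.8926 m^2
Step 4 — application rate: Q/A = 1237.88/21.8926 = 56.54 mm/hr
Therefore the application rate along the lateral = 56.54 mm/hr.


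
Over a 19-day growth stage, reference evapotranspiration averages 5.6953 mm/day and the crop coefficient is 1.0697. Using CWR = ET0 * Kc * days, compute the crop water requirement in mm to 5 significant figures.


CWR = 5.6953 * 1.0697 * 19 = 115.75 mm
Therefore the crop water requirement = 115.75 mm.


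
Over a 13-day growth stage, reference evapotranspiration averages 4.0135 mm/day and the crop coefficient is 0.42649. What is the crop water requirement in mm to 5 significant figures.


Approach: apply the crop water requirement relation, CWR = ET0 * Kc * days.
CWR = 4.0135 * 0.42649 * 13 = 22.252 mm
Therefore the crop water requirement = 22.252 mm.


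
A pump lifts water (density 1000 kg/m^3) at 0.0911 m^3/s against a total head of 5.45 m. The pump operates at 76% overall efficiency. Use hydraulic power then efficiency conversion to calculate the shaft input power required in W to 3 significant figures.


Approach: apply hydraulic power then efficiency conversion, P = rho*g*Q*H; P_in = P/eta.
Step 1 — hydraulic power (P = rho*g*Q*H):
  P = 1000 * 9.81 * 0.0911 * 5.45 = 4870.6 W
Step 2 — input power: P_in = P/eta = 4870.6 / 0.76 = 6410 W
Therefore the shaft input power required = 6410 W.


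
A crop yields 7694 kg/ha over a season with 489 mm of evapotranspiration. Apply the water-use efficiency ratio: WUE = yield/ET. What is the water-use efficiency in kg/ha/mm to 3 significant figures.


WUE = 7694 / 489 = 15.7 kg/ha/mm
Therefore the water-use efficiency = 15.7 kg/ha/mm.


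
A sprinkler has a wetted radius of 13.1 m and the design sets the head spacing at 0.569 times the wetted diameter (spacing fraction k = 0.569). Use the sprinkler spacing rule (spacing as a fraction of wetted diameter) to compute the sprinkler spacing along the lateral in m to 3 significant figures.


Approach: apply the sprinkler spacing rule (spacing as a fraction of wetted diameter), S = k*(2*R).
S = 0.569 * (2 * 13.1) = 14.9 m
Therefore the sprinkler spacing along the lateral = 14.9 m.


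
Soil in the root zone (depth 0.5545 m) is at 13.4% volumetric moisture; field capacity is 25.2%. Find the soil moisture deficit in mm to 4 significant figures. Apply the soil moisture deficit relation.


Approach: apply the soil moisture deficit relation, SMD = (FC - theta)/100 * depth * 1000.
SMD = (25.2 - 13.4)/100 * 0.5545 * 1000 = 65.43 mm
Therefore the soil moisture deficit = 65.43 mm.


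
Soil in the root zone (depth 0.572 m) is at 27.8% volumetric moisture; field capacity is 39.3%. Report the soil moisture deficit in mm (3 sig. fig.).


Approach: apply the soil moisture deficit relation, SMD = (FC - theta)/100 * depth * 1000.
SMD = (39.3 - 27.8)/100 * 0.572 * 1000 = 65.8 mm
Therefore the soil moisture deficit = 65.8 mm.


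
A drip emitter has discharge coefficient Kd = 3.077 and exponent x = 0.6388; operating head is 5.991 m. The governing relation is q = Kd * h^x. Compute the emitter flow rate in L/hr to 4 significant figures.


q = 3.077 * 5.991^0.6388 = 9.656 L/hr
Therefore the emitter flow rate = 9.656 L/hr.


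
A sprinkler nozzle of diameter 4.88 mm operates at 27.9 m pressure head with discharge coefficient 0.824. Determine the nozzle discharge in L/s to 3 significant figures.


Approach: apply the orifice equation, Q = Cd*A*sqrt(2*g*h), A = pi*(d/2)^2.
A = pi*(4.88e-3/2)^2 = 1.8704e-05 m^2
Q = 0.824 * 1.8704e-05 * sqrt(2*9.81*27.9) * 1000 = 0.361 L/s
Therefore the nozzle discharge = 0.361 L/s.


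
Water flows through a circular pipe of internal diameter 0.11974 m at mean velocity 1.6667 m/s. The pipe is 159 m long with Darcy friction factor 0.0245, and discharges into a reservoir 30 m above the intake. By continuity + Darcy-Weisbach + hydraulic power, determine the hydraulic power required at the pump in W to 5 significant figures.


Approach: apply continuity + Darcy-Weisbach + hydraulic power, Q = A*v; hf = f*(L/D)*(v^2/(2g)); H = static + hf; P = rho*g*Q*H.
Step 1 — flow rate (continuity, Q = A*v):
  A = pi*(0.11974/2)^2 = 0.01126078 m^2
  Q = 0.01126078 * 1.6667 = 0.01876834 m^3/s
Step 2 — friction head loss (Darcy-Weisbach):
  hf = 0.0245 * (159/0.11974) * (1.6667^2 / (2*9.81))
  hf = 4.606169 m
Step 3 — total head: H = 30 + 4.606169 = 34.60617 m
Step 4 — hydraulic power (P = rho*g*Q*H):
  P = 1000 * 9.81 * 0.01876834 * 34.60617 = 6371.6 W
Therefore the hydraulic power required at the pump = 6371.6 W.


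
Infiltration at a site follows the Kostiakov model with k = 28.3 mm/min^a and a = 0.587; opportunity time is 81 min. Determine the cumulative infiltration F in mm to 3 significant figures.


Approach: apply the Kostiakov infiltration equation, F = k*t^a.
F = 28.3 * 81^0.587 = 373 mm
Therefore the cumulative infiltration F = 373 mm.


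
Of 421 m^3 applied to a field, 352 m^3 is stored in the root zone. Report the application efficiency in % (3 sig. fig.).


Approach: apply the application efficiency ratio, Ea = (stored/applied)*100.
Ea = (352/421)*100 = 83.6 %
Therefore the application efficiency = 83.6 %.


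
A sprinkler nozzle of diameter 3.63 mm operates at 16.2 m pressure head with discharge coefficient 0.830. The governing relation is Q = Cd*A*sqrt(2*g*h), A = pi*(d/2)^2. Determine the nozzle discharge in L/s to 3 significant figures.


A = pi*(3.63e-3/2)^2 = 1.0349e-05 m^2
Q = 0.830 * 1.0349e-05 * sqrt(2*9.81*16.2) * 1000 = 0.153 L/s
Therefore the nozzle discharge = 0.153 L/s.


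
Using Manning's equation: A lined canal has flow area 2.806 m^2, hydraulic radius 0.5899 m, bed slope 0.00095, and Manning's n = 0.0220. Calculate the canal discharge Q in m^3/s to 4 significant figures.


Approach: apply Manning's equation, Q = (1/n)*A*R^(2/3)*S^(1/2).
Q = (1/0.0220) * 2.806 * 0.5899^(2/3) * 0.00095^(1/2) = 2.765 m^3/s
Therefore the canal discharge Q = 2.765 m^3/s.


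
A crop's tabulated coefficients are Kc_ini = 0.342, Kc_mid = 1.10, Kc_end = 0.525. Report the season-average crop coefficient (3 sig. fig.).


Approach: apply a simple seasonal average, Kc_avg = (Kc_ini + Kc_mid + Kc_end)/3.
Kc_avg = (0.342 + 1.10 + 0.525)/3 = 0.656
Therefore the season-average crop coefficient = 0.656.


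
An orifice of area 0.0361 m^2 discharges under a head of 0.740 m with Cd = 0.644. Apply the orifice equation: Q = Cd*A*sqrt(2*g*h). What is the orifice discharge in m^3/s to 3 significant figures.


Q = 0.644 * 0.0361 * sqrt(2*9.81*0.740) = 0.0886 m^3/s
Therefore the orifice discharge = 0.0886 m^3/s.


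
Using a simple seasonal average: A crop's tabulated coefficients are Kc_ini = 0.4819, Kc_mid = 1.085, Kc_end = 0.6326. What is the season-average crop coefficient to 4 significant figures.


Approach: apply a simple seasonal average, Kc_avg = (Kc_ini + Kc_mid + Kc_end)/3.
Kc_avg = (0.4819 + 1.085 + 0.6326)/3 = 0.7332
Therefore the season-average crop coefficient = 0.7332.


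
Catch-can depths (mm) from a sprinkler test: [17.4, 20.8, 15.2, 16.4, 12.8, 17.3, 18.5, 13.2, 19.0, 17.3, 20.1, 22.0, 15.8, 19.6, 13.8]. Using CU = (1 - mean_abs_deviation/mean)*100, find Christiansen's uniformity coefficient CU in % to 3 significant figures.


mean = 17.280 mm
mean |d_i - mean| = 2.1973 mm
CU = (1 - 2.1973/17.280)*100 = 87.3 %
Therefore Christiansen's uniformity coefficient CU = 87.3 %.


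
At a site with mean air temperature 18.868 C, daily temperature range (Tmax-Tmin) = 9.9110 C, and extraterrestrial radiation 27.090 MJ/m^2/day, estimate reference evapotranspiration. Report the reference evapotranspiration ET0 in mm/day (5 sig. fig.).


Approach: apply the Hargreaves-Samani method, ET0 = 0.0023*(Tmean+17.8)*sqrt(Tmax-Tmin)*0.408*Ra.
ET0 = 0.0023*(18.868+17.8)*sqrt(9.9110)*0.408*27.090 = 2.9346 mm/day
Therefore the reference evapotranspiration ET0 = 2.9346 mm/day.


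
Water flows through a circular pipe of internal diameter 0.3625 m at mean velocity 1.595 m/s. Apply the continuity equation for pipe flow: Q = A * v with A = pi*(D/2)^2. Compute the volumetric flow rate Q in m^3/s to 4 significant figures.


A = pi*(0.3625/2)^2 = 0.103206 m^2
Q = 0.103206 * 1.595 = 0.1646 m^3/s
Therefore the volumetric flow rate Q = 0.1646 m^3/s.


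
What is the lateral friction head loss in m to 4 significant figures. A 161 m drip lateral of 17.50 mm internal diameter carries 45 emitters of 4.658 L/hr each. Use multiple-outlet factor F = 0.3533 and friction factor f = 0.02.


Approach: apply Darcy-Weisbach with the multiple-outlet F-factor, Q = n*q/(3600*1000) m^3/s; v = Q/A; hf = F*f*(L/D)*(v^2/(2g)).
Q = 45*4.658/(3600*1000) = 5.82250e-05 m^3/s
A = pi*(17.50e-3/2)^2 = 2.40528e-04 m^2, so v = Q/A = 0.242071 m/s
hf = 0.3533*0.02*(161/0.01750)*(0.242071^2/(2*9.81)) = 0.1942 m
Therefore the lateral friction head loss = 0.1942 m.


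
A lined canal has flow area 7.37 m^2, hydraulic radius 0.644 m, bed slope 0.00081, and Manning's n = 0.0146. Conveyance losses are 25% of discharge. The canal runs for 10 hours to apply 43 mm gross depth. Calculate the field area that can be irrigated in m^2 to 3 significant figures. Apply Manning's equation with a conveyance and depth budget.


Approach: apply Manning's equation with a conveyance and depth budget, Q = (1/n)*A*R^(2/3)*S^(1/2); Q_field = Q*(1-loss); Area = Q_field*t/(d/1000).
Step 1 — canal discharge (Manning's equation):
  Q = (1/0.0146) * 7.37 * 0.644^(2/3) * 0.00081^(1/2) = 10.714 m^3/s
Step 2 — delivered flow: Q_field = 10.714*(1 - 25/100) = 8.0354 m^3/s
Step 3 — volume delivered: V = 8.0354 * 10*3600 = 289280 m^3
Step 4 — area served: A = V / (depth/1000) = 289280 / 0.043 = 6730000 m^2
Therefore the field area that can be irrigated = 6730000 m^2.


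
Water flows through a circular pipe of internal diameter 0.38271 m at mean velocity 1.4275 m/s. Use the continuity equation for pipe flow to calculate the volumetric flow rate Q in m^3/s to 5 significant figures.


Approach: apply the continuity equation for pipe flow, Q = A * v with A = pi*(D/2)^2.
A = pi*(0.38271/2)^2 = 0.1150349 m^2
Q = 0.1150349 * 1.4275 = 0.16421 m^3/s
Therefore the volumetric flow rate Q = 0.16421 m^3/s.


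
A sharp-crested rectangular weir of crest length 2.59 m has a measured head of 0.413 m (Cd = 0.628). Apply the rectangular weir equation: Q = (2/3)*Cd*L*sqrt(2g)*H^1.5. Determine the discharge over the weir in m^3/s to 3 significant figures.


Q = (2/3)*0.628*2.59*sqrt(2*9.81)*0.413^1.5 = 1.27 m^3/s
Therefore the discharge over the weir = 1.27 m^3/s.


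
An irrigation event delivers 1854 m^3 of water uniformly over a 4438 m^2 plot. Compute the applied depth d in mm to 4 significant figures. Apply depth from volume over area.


Approach: apply depth from volume over area, d = (V/A)*1000.
d = (1854 / 4438) * 1000 = 417.8 mm
Therefore the applied depth d = 417.8 mm.


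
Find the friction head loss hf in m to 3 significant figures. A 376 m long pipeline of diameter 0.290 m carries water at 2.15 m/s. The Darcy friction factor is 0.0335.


Approach: apply the Darcy-Weisbach equation, hf = f*(L/D)*(v^2/(2g)).
hf = 0.0335 * (376/0.290) * (2.15^2 / (2*9.81))
hf = 10.2 m
Therefore the friction head loss hf = 10.2 m.


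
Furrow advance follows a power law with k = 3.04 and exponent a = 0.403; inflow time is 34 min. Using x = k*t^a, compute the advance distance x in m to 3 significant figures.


x = 3.04 * 34^0.403 = 12.6 m
Therefore the advance distance x = 12.6 m.


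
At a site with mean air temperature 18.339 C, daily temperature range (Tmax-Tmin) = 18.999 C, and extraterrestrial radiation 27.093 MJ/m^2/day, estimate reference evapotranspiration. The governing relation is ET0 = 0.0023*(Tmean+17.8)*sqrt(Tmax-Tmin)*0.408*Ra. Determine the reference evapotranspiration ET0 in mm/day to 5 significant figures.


ET0 = 0.0023*(18.339+17.8)*sqrt(18.999)*0.408*27.093 = 4.0049 mm/day
Therefore the reference evapotranspiration ET0 = 4.0049 mm/day.


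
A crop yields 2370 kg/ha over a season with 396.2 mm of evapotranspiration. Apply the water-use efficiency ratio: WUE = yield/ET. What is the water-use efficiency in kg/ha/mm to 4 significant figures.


WUE = 2370 / 396.2 = 5.982 kg/ha/mm
Therefore the water-use efficiency = 5.982 kg/ha/mm.


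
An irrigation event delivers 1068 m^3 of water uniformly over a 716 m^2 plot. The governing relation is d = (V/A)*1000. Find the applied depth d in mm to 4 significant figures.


d = (1068 / 716) * 1000 = 1492 mm
Therefore the applied depth d = 1492 mm.


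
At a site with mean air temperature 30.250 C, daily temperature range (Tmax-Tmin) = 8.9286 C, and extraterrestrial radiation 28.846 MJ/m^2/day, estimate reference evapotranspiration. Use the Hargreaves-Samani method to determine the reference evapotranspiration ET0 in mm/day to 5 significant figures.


Approach: apply the Hargreaves-Samani method, ET0 = 0.0023*(Tmean+17.8)*sqrt(Tmax-Tmin)*0.408*Ra.
ET0 = 0.0023*(30.250+17.8)*sqrt(8.9286)*0.408*28.846 = 3.8865 mm/day
Therefore the reference evapotranspiration ET0 = 3.8865 mm/day.


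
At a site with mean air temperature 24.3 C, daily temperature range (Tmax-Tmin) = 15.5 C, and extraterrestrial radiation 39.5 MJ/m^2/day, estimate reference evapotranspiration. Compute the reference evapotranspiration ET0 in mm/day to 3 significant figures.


Approach: apply the Hargreaves-Samani method, ET0 = 0.0023*(Tmean+17.8)*sqrt(Tmax-Tmin)*0.408*Ra.
ET0 = 0.0023*(24.3+17.8)*sqrt(15.5)*0.408*39.5 = 6.14 mm/day
Therefore the reference evapotranspiration ET0 = 6.14 mm/day.


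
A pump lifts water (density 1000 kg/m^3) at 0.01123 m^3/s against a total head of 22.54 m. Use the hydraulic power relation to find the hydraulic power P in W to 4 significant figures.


Approach: apply the hydraulic power relation, P = rho*g*Q*H.
P = 1000 * 9.81 * 0.01123 * 22.54 = 2483 W
Therefore the hydraulic power P = 2483 W.


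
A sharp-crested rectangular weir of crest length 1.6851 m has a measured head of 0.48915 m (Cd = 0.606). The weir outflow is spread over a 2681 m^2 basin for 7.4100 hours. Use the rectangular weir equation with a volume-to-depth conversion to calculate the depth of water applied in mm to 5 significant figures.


Approach: apply the rectangular weir equation with a volume-to-depth conversion, Q = (2/3)*Cd*L*sqrt(2g)*H^1.5; d = Q*t/A * 1000.
Step 1 — weir discharge:
  Q = (2/3)*0.606*1.6851*sqrt(2*9.81)*0.48915^1.5 = 1.031620 m^3/s
Step 2 — volume: V = 1.031620 * 7.4100*3600 = 27519.49 m^3
Step 3 — depth: d = V/A * 1000 = 27519.49/2681 * 1000 = 10265 mm
Therefore the depth of water applied = 10265 mm.


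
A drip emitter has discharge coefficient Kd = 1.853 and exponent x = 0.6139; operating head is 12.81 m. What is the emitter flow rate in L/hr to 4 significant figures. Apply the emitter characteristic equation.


Approach: apply the emitter characteristic equation, q = Kd * h^x.
q = 1.853 * 12.81^0.6139 = 8.867 L/hr
Therefore the emitter flow rate = 8.867 L/hr.


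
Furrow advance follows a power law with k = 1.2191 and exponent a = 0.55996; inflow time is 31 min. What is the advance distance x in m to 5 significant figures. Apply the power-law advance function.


Approach: apply the power-law advance function, x = k*t^a.
x = 1.2191 * 31^0.55996 = 8.3395 m
Therefore the advance distance x = 8.3395 m.


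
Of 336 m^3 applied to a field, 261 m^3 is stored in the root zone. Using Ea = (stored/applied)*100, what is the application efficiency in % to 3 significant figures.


Ea = (261/336)*100 = 77.7 %
Therefore the application efficiency = 77.7 %.


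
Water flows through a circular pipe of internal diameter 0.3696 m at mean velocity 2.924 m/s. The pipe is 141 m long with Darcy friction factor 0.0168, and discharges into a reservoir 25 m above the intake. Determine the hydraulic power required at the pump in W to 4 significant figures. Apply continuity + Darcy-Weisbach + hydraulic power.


Approach: apply continuity + Darcy-Weisbach + hydraulic power, Q = A*v; hf = f*(L/D)*(v^2/(2g)); H = static + hf; P = rho*g*Q*H.
Step 1 — flow rate (continuity, Q = A*v):
  A = pi*(0.3696/2)^2 = 0.107289 m^2
  Q = 0.107289 * 2.924 = 0.313712 m^3/s
Step 2 — friction head loss (Darcy-Weisbach):
  hf = 0.0168 * (141/0.3696) * (2.924^2 / (2*9.81))
  hf = 2.79288 m
Step 3 — total head: H = 25 + 2.79288 = 27.7929 m
Step 4 — hydraulic power (P = rho*g*Q*H):
  P = 1000 * 9.81 * 0.313712 * 27.7929 = 85530 W
Therefore the hydraulic power required at the pump = 85530 W.


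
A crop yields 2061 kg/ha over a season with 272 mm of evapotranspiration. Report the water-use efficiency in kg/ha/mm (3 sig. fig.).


Approach: apply the water-use efficiency ratio, WUE = yield/ET.
WUE = 2061 / 272 = 7.58 kg/ha/mm
Therefore the water-use efficiency = 7.58 kg/ha/mm.


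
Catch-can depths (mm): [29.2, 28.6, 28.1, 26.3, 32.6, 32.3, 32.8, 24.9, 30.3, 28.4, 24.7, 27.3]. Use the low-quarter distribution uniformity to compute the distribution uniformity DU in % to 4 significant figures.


Approach: apply the low-quarter distribution uniformity, DU = (mean of lowest quarter of readings / overall mean)*100.
sorted lowest 3 of 12: [24.7, 24.9, 26.3] -> mean = 25.3000 mm
overall mean = 28.7917 mm
DU = (25.3000/28.7917)*100 = 87.87 %
Therefore the distribution uniformity DU = 87.87 %.


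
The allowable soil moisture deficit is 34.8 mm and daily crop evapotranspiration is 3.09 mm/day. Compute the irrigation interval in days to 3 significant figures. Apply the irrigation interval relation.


Approach: apply the irrigation interval relation, interval = SMD / ETc.
interval = 34.8 / 3.09 = 11.3 days
Therefore the irrigation interval = 11.3 days.


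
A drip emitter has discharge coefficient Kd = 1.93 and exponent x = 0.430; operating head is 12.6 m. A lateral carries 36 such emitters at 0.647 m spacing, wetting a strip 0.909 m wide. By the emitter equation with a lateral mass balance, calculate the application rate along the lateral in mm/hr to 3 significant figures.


Approach: apply the emitter equation with a lateral mass balance, q = Kd*h^x; Q = n*q; rate = Q/(n*spacing*width).
Step 1 — single emitter flow (q = Kd*h^x):
  q = 1.93 * 12.6^0.430 = 5.7374 L/hr
Step 2 — total lateral flow: Q = 36 * 5.7374 = 206.55 L/hr
Step 3 — wetted area: A = 36 * 0.647 * 0.909 = 21.172 m^2
Step 4 — application rate: Q/A = 206.55/21.172 = 9.76 mm/hr
Therefore the application rate along the lateral = 9.76 mm/hr.


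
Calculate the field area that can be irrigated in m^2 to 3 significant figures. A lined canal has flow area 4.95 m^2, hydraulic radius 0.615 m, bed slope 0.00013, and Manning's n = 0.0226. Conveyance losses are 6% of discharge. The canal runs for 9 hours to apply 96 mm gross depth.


Approach: apply Manning's equation with a conveyance and depth budget, Q = (1/n)*A*R^(2/3)*S^(1/2); Q_field = Q*(1-loss); Area = Q_field*t/(d/1000).
Step 1 — canal discharge (Manning's equation):
  Q = (1/0.0226) * 4.95 * 0.615^(2/3) * 0.00013^(1/2) = 1.8060 m^3/s
Step 2 — delivered flow: Q_field = 1.8060*(1 - 6/100) = 1.6976 m^3/s
Step 3 — volume delivered: V = 1.6976 * 9*3600 = 55004 m^3
Step 4 — area served: A = V / (depth/1000) = 55004 / 0.096 = 573000 m^2
Therefore the field area that can be irrigated = 573000 m^2.


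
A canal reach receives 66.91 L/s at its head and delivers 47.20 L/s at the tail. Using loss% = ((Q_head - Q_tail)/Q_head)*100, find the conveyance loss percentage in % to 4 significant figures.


loss = ((66.91 - 47.20)/66.91)*100 = 29.46 %
Therefore the conveyance loss percentage = 29.46 %.


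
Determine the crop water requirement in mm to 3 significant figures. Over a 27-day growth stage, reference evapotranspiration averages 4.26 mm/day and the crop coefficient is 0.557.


Approach: apply the crop water requirement relation, CWR = ET0 * Kc * days.
CWR = 4.26 * 0.557 * 27 = 64.1 mm
Therefore the crop water requirement = 64.1 mm.


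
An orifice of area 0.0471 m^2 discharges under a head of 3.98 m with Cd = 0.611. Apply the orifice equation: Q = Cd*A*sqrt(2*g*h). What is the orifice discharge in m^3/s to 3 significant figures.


Q = 0.611 * 0.0471 * sqrt(2*9.81*3.98) = 0.254 m^3/s
Therefore the orifice discharge = 0.254 m^3/s.


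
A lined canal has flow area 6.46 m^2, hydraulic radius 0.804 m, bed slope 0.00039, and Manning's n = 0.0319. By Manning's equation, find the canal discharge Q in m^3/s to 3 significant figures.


Approach: apply Manning's equation, Q = (1/n)*A*R^(2/3)*S^(1/2).
Q = (1/0.0319) * 6.46 * 0.804^(2/3) * 0.00039^(1/2) = 3.46 m^3/s
Therefore the canal discharge Q = 3.46 m^3/s.


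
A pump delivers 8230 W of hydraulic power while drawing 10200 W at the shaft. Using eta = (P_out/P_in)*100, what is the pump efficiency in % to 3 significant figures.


eta = (8230 / 10200) * 100 = 80.7 %
Therefore the pump efficiency = 80.7 %.


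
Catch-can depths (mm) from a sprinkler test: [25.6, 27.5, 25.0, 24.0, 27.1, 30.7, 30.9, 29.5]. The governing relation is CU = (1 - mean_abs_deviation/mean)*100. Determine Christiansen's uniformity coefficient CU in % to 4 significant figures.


mean = 27.5375 mm
mean |d_i - mean| = 2.12187 mm
CU = (1 - 2.12187/27.5375)*100 = 92.29 %
Therefore Christiansen's uniformity coefficient CU = 92.29 %.


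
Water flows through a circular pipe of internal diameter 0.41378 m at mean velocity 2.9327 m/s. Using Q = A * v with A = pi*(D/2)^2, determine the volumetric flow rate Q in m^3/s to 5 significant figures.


A = pi*(0.41378/2)^2 = 0.1344711 m^2
Q = 0.1344711 * 2.9327 = 0.39436 m^3/s
Therefore the volumetric flow rate Q = 0.39436 m^3/s.


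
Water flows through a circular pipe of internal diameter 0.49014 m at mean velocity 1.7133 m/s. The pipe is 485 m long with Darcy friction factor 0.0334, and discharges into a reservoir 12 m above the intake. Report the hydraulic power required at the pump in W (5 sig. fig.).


Approach: apply continuity + Darcy-Weisbach + hydraulic power, Q = A*v; hf = f*(L/D)*(v^2/(2g)); H = static + hf; P = rho*g*Q*H.
Step 1 — flow rate (continuity, Q = A*v):
  A = pi*(0.49014/2)^2 = 0.1886819 m^2
  Q = 0.1886819 * 1.7133 = 0.3232686 m^3/s
Step 2 — friction head loss (Darcy-Weisbach):
  hf = 0.0334 * (485/0.49014) * (1.7133^2 / (2*9.81))
  hf = 4.944654 m
Step 3 — total head: H = 12 + 4.944654 = 16.94465 m
Step 4 — hydraulic power (P = rho*g*Q*H):
  P = 1000 * 9.81 * 0.3232686 * 16.94465 = 53736 W
Therefore the hydraulic power required at the pump = 53736 W.
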